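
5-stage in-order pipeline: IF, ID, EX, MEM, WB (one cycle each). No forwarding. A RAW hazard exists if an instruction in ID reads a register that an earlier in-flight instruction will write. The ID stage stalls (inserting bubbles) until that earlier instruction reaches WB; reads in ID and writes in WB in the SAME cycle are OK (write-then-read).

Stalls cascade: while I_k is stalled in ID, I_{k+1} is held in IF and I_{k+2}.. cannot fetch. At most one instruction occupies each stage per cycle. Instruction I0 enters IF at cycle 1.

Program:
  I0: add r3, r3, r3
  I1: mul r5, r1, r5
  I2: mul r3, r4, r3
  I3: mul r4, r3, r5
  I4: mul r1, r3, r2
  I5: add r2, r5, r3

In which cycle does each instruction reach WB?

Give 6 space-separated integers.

Answer: 5 6 8 11 12 13

Derivation:
I0 add r3 <- r3,r3: IF@1 ID@2 stall=0 (-) EX@3 MEM@4 WB@5
I1 mul r5 <- r1,r5: IF@2 ID@3 stall=0 (-) EX@4 MEM@5 WB@6
I2 mul r3 <- r4,r3: IF@3 ID@4 stall=1 (RAW on I0.r3 (WB@5)) EX@6 MEM@7 WB@8
I3 mul r4 <- r3,r5: IF@4 ID@6 stall=2 (RAW on I2.r3 (WB@8)) EX@9 MEM@10 WB@11
I4 mul r1 <- r3,r2: IF@6 ID@9 stall=0 (-) EX@10 MEM@11 WB@12
I5 add r2 <- r5,r3: IF@9 ID@10 stall=0 (-) EX@11 MEM@12 WB@13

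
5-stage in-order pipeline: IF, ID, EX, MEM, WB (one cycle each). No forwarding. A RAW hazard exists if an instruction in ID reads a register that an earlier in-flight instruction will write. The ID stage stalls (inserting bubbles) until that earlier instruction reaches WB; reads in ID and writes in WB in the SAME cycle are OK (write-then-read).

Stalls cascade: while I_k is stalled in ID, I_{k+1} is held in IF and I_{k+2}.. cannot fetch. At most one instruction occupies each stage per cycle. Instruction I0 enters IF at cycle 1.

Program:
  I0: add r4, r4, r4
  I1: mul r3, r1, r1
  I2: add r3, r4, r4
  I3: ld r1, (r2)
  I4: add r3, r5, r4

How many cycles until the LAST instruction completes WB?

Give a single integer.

I0 add r4 <- r4,r4: IF@1 ID@2 stall=0 (-) EX@3 MEM@4 WB@5
I1 mul r3 <- r1,r1: IF@2 ID@3 stall=0 (-) EX@4 MEM@5 WB@6
I2 add r3 <- r4,r4: IF@3 ID@4 stall=1 (RAW on I0.r4 (WB@5)) EX@6 MEM@7 WB@8
I3 ld r1 <- r2: IF@4 ID@6 stall=0 (-) EX@7 MEM@8 WB@9
I4 add r3 <- r5,r4: IF@6 ID@7 stall=0 (-) EX@8 MEM@9 WB@10

Answer: 10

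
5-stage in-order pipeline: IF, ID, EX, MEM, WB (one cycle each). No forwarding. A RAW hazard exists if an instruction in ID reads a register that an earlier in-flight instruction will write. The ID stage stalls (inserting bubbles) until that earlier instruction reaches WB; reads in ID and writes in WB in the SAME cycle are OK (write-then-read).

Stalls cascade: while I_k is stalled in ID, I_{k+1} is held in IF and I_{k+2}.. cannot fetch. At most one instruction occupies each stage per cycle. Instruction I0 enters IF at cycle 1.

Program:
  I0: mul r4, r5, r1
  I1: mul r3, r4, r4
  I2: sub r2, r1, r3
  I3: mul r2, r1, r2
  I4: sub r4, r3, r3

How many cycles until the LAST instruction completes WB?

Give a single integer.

Answer: 15

Derivation:
I0 mul r4 <- r5,r1: IF@1 ID@2 stall=0 (-) EX@3 MEM@4 WB@5
I1 mul r3 <- r4,r4: IF@2 ID@3 stall=2 (RAW on I0.r4 (WB@5)) EX@6 MEM@7 WB@8
I2 sub r2 <- r1,r3: IF@3 ID@6 stall=2 (RAW on I1.r3 (WB@8)) EX@9 MEM@10 WB@11
I3 mul r2 <- r1,r2: IF@6 ID@9 stall=2 (RAW on I2.r2 (WB@11)) EX@12 MEM@13 WB@14
I4 sub r4 <- r3,r3: IF@9 ID@12 stall=0 (-) EX@13 MEM@14 WB@15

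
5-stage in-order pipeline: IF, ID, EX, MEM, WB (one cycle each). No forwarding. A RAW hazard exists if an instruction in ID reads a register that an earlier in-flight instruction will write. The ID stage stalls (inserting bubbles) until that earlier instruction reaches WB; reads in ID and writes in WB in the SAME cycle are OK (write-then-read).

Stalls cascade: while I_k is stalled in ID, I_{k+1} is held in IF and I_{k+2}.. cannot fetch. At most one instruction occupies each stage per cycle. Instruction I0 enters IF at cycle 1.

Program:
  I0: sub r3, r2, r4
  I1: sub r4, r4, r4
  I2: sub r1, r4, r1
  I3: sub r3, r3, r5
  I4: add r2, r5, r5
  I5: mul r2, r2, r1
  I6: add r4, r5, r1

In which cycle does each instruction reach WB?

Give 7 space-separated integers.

I0 sub r3 <- r2,r4: IF@1 ID@2 stall=0 (-) EX@3 MEM@4 WB@5
I1 sub r4 <- r4,r4: IF@2 ID@3 stall=0 (-) EX@4 MEM@5 WB@6
I2 sub r1 <- r4,r1: IF@3 ID@4 stall=2 (RAW on I1.r4 (WB@6)) EX@7 MEM@8 WB@9
I3 sub r3 <- r3,r5: IF@4 ID@7 stall=0 (-) EX@8 MEM@9 WB@10
I4 add r2 <- r5,r5: IF@7 ID@8 stall=0 (-) EX@9 MEM@10 WB@11
I5 mul r2 <- r2,r1: IF@8 ID@9 stall=2 (RAW on I4.r2 (WB@11)) EX@12 MEM@13 WB@14
I6 add r4 <- r5,r1: IF@9 ID@12 stall=0 (-) EX@13 MEM@14 WB@15

Answer: 5 6 9 10 11 14 15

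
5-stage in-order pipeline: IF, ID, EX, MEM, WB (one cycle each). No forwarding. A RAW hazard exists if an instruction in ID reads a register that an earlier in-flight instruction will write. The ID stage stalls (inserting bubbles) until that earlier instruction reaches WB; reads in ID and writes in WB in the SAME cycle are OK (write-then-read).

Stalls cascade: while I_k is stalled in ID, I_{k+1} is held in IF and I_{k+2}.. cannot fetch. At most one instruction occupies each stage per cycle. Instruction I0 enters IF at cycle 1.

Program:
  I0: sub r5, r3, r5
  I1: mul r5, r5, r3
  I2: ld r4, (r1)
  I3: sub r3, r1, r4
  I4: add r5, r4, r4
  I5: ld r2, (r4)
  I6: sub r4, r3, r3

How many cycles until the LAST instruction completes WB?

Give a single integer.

Answer: 15

Derivation:
I0 sub r5 <- r3,r5: IF@1 ID@2 stall=0 (-) EX@3 MEM@4 WB@5
I1 mul r5 <- r5,r3: IF@2 ID@3 stall=2 (RAW on I0.r5 (WB@5)) EX@6 MEM@7 WB@8
I2 ld r4 <- r1: IF@3 ID@6 stall=0 (-) EX@7 MEM@8 WB@9
I3 sub r3 <- r1,r4: IF@6 ID@7 stall=2 (RAW on I2.r4 (WB@9)) EX@10 MEM@11 WB@12
I4 add r5 <- r4,r4: IF@7 ID@10 stall=0 (-) EX@11 MEM@12 WB@13
I5 ld r2 <- r4: IF@10 ID@11 stall=0 (-) EX@12 MEM@13 WB@14
I6 sub r4 <- r3,r3: IF@11 ID@12 stall=0 (-) EX@13 MEM@14 WB@15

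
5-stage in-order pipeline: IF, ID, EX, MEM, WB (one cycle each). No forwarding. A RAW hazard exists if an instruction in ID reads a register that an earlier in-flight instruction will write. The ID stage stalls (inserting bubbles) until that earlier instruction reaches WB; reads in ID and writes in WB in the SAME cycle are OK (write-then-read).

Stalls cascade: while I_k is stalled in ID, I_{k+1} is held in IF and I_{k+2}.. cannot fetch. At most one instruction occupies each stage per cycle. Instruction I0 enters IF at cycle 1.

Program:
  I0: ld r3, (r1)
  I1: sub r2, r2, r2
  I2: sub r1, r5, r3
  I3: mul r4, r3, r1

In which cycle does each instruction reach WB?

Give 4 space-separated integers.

Answer: 5 6 8 11

Derivation:
I0 ld r3 <- r1: IF@1 ID@2 stall=0 (-) EX@3 MEM@4 WB@5
I1 sub r2 <- r2,r2: IF@2 ID@3 stall=0 (-) EX@4 MEM@5 WB@6
I2 sub r1 <- r5,r3: IF@3 ID@4 stall=1 (RAW on I0.r3 (WB@5)) EX@6 MEM@7 WB@8
I3 mul r4 <- r3,r1: IF@4 ID@6 stall=2 (RAW on I2.r1 (WB@8)) EX@9 MEM@10 WB@11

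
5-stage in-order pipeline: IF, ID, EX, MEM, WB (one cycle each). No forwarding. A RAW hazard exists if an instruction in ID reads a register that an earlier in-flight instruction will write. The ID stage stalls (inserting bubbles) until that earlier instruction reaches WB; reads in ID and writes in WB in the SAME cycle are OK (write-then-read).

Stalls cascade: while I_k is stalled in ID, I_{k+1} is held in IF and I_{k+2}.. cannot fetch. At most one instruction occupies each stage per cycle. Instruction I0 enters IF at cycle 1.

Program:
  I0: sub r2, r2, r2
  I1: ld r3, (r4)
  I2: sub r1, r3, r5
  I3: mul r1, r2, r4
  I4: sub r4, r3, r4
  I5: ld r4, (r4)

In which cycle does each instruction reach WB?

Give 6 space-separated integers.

Answer: 5 6 9 10 11 14

Derivation:
I0 sub r2 <- r2,r2: IF@1 ID@2 stall=0 (-) EX@3 MEM@4 WB@5
I1 ld r3 <- r4: IF@2 ID@3 stall=0 (-) EX@4 MEM@5 WB@6
I2 sub r1 <- r3,r5: IF@3 ID@4 stall=2 (RAW on I1.r3 (WB@6)) EX@7 MEM@8 WB@9
I3 mul r1 <- r2,r4: IF@4 ID@7 stall=0 (-) EX@8 MEM@9 WB@10
I4 sub r4 <- r3,r4: IF@7 ID@8 stall=0 (-) EX@9 MEM@10 WB@11
I5 ld r4 <- r4: IF@8 ID@9 stall=2 (RAW on I4.r4 (WB@11)) EX@12 MEM@13 WB@14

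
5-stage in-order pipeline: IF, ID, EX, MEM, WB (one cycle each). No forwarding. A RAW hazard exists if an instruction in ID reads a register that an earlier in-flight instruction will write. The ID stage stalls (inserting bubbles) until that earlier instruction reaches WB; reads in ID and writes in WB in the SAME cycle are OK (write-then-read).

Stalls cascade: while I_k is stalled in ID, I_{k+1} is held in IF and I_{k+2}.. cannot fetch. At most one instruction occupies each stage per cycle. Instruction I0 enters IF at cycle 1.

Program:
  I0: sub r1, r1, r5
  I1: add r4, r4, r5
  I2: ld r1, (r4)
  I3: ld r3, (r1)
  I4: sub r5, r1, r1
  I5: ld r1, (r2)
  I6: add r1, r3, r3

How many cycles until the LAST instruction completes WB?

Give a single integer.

I0 sub r1 <- r1,r5: IF@1 ID@2 stall=0 (-) EX@3 MEM@4 WB@5
I1 add r4 <- r4,r5: IF@2 ID@3 stall=0 (-) EX@4 MEM@5 WB@6
I2 ld r1 <- r4: IF@3 ID@4 stall=2 (RAW on I1.r4 (WB@6)) EX@7 MEM@8 WB@9
I3 ld r3 <- r1: IF@4 ID@7 stall=2 (RAW on I2.r1 (WB@9)) EX@10 MEM@11 WB@12
I4 sub r5 <- r1,r1: IF@7 ID@10 stall=0 (-) EX@11 MEM@12 WB@13
I5 ld r1 <- r2: IF@10 ID@11 stall=0 (-) EX@12 MEM@13 WB@14
I6 add r1 <- r3,r3: IF@11 ID@12 stall=0 (-) EX@13 MEM@14 WB@15

Answer: 15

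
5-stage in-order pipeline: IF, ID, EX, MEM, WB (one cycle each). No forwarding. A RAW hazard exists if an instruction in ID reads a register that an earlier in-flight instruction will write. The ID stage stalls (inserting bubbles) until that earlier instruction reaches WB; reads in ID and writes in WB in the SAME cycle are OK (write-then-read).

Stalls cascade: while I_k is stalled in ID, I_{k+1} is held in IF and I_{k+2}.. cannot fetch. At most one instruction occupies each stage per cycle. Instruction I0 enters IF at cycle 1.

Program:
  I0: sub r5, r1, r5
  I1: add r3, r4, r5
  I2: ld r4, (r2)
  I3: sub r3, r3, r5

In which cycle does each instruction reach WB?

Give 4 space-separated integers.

I0 sub r5 <- r1,r5: IF@1 ID@2 stall=0 (-) EX@3 MEM@4 WB@5
I1 add r3 <- r4,r5: IF@2 ID@3 stall=2 (RAW on I0.r5 (WB@5)) EX@6 MEM@7 WB@8
I2 ld r4 <- r2: IF@3 ID@6 stall=0 (-) EX@7 MEM@8 WB@9
I3 sub r3 <- r3,r5: IF@6 ID@7 stall=1 (RAW on I1.r3 (WB@8)) EX@9 MEM@10 WB@11

Answer: 5 8 9 11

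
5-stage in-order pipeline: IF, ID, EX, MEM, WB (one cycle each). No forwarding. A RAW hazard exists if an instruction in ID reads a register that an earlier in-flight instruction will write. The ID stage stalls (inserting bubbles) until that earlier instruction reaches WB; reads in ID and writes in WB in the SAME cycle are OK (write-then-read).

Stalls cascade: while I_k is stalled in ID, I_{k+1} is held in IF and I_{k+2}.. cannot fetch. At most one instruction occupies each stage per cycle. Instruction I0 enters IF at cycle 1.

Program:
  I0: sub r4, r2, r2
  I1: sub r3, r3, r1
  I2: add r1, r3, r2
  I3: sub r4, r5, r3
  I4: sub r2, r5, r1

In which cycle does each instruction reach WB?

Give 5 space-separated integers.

I0 sub r4 <- r2,r2: IF@1 ID@2 stall=0 (-) EX@3 MEM@4 WB@5
I1 sub r3 <- r3,r1: IF@2 ID@3 stall=0 (-) EX@4 MEM@5 WB@6
I2 add r1 <- r3,r2: IF@3 ID@4 stall=2 (RAW on I1.r3 (WB@6)) EX@7 MEM@8 WB@9
I3 sub r4 <- r5,r3: IF@4 ID@7 stall=0 (-) EX@8 MEM@9 WB@10
I4 sub r2 <- r5,r1: IF@7 ID@8 stall=1 (RAW on I2.r1 (WB@9)) EX@10 MEM@11 WB@12

Answer: 5 6 9 10 12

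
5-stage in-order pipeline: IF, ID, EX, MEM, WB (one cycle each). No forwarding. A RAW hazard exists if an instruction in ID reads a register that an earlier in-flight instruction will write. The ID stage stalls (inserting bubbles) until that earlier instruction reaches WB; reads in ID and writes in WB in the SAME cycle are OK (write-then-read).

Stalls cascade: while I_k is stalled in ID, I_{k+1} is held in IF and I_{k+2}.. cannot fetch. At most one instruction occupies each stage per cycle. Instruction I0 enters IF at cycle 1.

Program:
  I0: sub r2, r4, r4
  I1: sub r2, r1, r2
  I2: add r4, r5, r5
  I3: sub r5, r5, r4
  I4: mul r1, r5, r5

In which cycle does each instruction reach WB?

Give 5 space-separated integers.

I0 sub r2 <- r4,r4: IF@1 ID@2 stall=0 (-) EX@3 MEM@4 WB@5
I1 sub r2 <- r1,r2: IF@2 ID@3 stall=2 (RAW on I0.r2 (WB@5)) EX@6 MEM@7 WB@8
I2 add r4 <- r5,r5: IF@3 ID@6 stall=0 (-) EX@7 MEM@8 WB@9
I3 sub r5 <- r5,r4: IF@6 ID@7 stall=2 (RAW on I2.r4 (WB@9)) EX@10 MEM@11 WB@12
I4 mul r1 <- r5,r5: IF@7 ID@10 stall=2 (RAW on I3.r5 (WB@12)) EX@13 MEM@14 WB@15

Answer: 5 8 9 12 15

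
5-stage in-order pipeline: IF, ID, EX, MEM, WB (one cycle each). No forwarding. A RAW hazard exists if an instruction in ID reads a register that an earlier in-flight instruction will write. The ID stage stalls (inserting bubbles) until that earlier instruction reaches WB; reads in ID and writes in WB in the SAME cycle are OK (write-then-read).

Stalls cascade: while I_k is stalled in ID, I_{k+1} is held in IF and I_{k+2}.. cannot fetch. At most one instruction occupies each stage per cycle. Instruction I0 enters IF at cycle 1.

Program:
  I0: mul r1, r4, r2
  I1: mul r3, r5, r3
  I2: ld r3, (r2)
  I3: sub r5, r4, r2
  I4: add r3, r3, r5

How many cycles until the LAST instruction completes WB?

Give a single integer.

I0 mul r1 <- r4,r2: IF@1 ID@2 stall=0 (-) EX@3 MEM@4 WB@5
I1 mul r3 <- r5,r3: IF@2 ID@3 stall=0 (-) EX@4 MEM@5 WB@6
I2 ld r3 <- r2: IF@3 ID@4 stall=0 (-) EX@5 MEM@6 WB@7
I3 sub r5 <- r4,r2: IF@4 ID@5 stall=0 (-) EX@6 MEM@7 WB@8
I4 add r3 <- r3,r5: IF@5 ID@6 stall=2 (RAW on I3.r5 (WB@8)) EX@9 MEM@10 WB@11

Answer: 11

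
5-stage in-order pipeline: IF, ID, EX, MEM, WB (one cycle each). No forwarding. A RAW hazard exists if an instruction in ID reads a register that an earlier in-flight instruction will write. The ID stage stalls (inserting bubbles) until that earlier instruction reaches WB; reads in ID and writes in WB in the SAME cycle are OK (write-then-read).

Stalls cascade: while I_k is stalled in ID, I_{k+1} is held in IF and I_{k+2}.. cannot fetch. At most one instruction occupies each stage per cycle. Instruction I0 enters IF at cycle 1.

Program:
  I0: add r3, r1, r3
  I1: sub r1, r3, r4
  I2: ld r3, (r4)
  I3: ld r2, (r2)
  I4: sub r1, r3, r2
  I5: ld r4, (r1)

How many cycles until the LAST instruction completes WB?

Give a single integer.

Answer: 16

Derivation:
I0 add r3 <- r1,r3: IF@1 ID@2 stall=0 (-) EX@3 MEM@4 WB@5
I1 sub r1 <- r3,r4: IF@2 ID@3 stall=2 (RAW on I0.r3 (WB@5)) EX@6 MEM@7 WB@8
I2 ld r3 <- r4: IF@3 ID@6 stall=0 (-) EX@7 MEM@8 WB@9
I3 ld r2 <- r2: IF@6 ID@7 stall=0 (-) EX@8 MEM@9 WB@10
I4 sub r1 <- r3,r2: IF@7 ID@8 stall=2 (RAW on I3.r2 (WB@10)) EX@11 MEM@12 WB@13
I5 ld r4 <- r1: IF@8 ID@11 stall=2 (RAW on I4.r1 (WB@13)) EX@14 MEM@15 WB@16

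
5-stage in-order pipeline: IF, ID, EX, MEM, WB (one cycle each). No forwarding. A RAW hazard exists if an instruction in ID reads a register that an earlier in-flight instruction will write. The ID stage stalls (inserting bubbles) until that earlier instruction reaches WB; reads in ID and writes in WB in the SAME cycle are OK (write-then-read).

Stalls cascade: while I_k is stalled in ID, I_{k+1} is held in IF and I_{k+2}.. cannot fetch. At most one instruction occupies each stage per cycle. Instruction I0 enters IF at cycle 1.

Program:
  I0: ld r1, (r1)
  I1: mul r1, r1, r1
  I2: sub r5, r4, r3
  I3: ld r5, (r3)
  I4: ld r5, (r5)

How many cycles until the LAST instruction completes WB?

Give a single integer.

I0 ld r1 <- r1: IF@1 ID@2 stall=0 (-) EX@3 MEM@4 WB@5
I1 mul r1 <- r1,r1: IF@2 ID@3 stall=2 (RAW on I0.r1 (WB@5)) EX@6 MEM@7 WB@8
I2 sub r5 <- r4,r3: IF@3 ID@6 stall=0 (-) EX@7 MEM@8 WB@9
I3 ld r5 <- r3: IF@6 ID@7 stall=0 (-) EX@8 MEM@9 WB@10
I4 ld r5 <- r5: IF@7 ID@8 stall=2 (RAW on I3.r5 (WB@10)) EX@11 MEM@12 WB@13

Answer: 13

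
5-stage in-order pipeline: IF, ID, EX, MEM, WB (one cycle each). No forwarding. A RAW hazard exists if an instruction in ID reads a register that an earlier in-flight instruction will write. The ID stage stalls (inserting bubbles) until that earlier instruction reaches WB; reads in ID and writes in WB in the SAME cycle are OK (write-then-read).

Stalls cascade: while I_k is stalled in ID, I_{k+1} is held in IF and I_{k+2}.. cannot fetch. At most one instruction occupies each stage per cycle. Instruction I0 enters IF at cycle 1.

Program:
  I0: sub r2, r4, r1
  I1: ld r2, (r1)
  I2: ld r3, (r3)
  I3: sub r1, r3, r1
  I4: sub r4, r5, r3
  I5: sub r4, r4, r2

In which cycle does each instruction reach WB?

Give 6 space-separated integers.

I0 sub r2 <- r4,r1: IF@1 ID@2 stall=0 (-) EX@3 MEM@4 WB@5
I1 ld r2 <- r1: IF@2 ID@3 stall=0 (-) EX@4 MEM@5 WB@6
I2 ld r3 <- r3: IF@3 ID@4 stall=0 (-) EX@5 MEM@6 WB@7
I3 sub r1 <- r3,r1: IF@4 ID@5 stall=2 (RAW on I2.r3 (WB@7)) EX@8 MEM@9 WB@10
I4 sub r4 <- r5,r3: IF@5 ID@8 stall=0 (-) EX@9 MEM@10 WB@11
I5 sub r4 <- r4,r2: IF@8 ID@9 stall=2 (RAW on I4.r4 (WB@11)) EX@12 MEM@13 WB@14

Answer: 5 6 7 10 11 14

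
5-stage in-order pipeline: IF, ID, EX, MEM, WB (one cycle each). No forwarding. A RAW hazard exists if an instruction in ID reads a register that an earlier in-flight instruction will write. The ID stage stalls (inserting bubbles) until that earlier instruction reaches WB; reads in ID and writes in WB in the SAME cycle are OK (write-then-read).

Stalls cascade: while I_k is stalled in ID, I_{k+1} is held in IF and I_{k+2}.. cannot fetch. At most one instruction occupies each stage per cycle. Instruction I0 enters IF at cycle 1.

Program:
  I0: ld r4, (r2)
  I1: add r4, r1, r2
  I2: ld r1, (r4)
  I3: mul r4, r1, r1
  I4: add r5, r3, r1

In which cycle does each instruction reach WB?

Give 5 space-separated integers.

I0 ld r4 <- r2: IF@1 ID@2 stall=0 (-) EX@3 MEM@4 WB@5
I1 add r4 <- r1,r2: IF@2 ID@3 stall=0 (-) EX@4 MEM@5 WB@6
I2 ld r1 <- r4: IF@3 ID@4 stall=2 (RAW on I1.r4 (WB@6)) EX@7 MEM@8 WB@9
I3 mul r4 <- r1,r1: IF@4 ID@7 stall=2 (RAW on I2.r1 (WB@9)) EX@10 MEM@11 WB@12
I4 add r5 <- r3,r1: IF@7 ID@10 stall=0 (-) EX@11 MEM@12 WB@13

Answer: 5 6 9 12 13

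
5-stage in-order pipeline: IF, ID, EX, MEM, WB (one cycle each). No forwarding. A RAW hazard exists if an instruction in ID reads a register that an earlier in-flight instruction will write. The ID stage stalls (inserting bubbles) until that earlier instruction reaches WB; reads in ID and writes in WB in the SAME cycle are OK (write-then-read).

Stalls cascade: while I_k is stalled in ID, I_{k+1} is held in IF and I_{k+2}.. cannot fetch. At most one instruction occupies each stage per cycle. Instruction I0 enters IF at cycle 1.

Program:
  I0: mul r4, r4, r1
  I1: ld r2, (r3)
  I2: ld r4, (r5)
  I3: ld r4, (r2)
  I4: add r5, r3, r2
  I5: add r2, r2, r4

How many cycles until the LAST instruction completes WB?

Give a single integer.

Answer: 12

Derivation:
I0 mul r4 <- r4,r1: IF@1 ID@2 stall=0 (-) EX@3 MEM@4 WB@5
I1 ld r2 <- r3: IF@2 ID@3 stall=0 (-) EX@4 MEM@5 WB@6
I2 ld r4 <- r5: IF@3 ID@4 stall=0 (-) EX@5 MEM@6 WB@7
I3 ld r4 <- r2: IF@4 ID@5 stall=1 (RAW on I1.r2 (WB@6)) EX@7 MEM@8 WB@9
I4 add r5 <- r3,r2: IF@5 ID@7 stall=0 (-) EX@8 MEM@9 WB@10
I5 add r2 <- r2,r4: IF@7 ID@8 stall=1 (RAW on I3.r4 (WB@9)) EX@10 MEM@11 WB@12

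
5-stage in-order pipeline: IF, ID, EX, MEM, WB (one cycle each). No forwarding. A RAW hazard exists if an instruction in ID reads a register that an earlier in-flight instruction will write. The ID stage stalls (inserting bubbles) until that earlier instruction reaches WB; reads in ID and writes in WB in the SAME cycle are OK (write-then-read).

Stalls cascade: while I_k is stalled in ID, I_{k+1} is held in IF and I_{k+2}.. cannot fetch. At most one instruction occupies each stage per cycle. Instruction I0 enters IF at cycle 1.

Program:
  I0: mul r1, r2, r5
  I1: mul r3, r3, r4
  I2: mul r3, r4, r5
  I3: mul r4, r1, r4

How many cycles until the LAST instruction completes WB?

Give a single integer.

Answer: 8

Derivation:
I0 mul r1 <- r2,r5: IF@1 ID@2 stall=0 (-) EX@3 MEM@4 WB@5
I1 mul r3 <- r3,r4: IF@2 ID@3 stall=0 (-) EX@4 MEM@5 WB@6
I2 mul r3 <- r4,r5: IF@3 ID@4 stall=0 (-) EX@5 MEM@6 WB@7
I3 mul r4 <- r1,r4: IF@4 ID@5 stall=0 (-) EX@6 MEM@7 WB@8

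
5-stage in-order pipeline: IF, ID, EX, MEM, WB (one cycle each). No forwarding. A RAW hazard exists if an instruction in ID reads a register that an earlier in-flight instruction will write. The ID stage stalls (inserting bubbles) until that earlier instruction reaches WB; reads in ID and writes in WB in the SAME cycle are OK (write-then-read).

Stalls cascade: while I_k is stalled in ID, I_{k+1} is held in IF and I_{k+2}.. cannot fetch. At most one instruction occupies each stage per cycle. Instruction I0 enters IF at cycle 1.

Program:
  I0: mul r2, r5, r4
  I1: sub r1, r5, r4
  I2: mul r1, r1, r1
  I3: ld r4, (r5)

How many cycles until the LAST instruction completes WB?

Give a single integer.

I0 mul r2 <- r5,r4: IF@1 ID@2 stall=0 (-) EX@3 MEM@4 WB@5
I1 sub r1 <- r5,r4: IF@2 ID@3 stall=0 (-) EX@4 MEM@5 WB@6
I2 mul r1 <- r1,r1: IF@3 ID@4 stall=2 (RAW on I1.r1 (WB@6)) EX@7 MEM@8 WB@9
I3 ld r4 <- r5: IF@4 ID@7 stall=0 (-) EX@8 MEM@9 WB@10

Answer: 10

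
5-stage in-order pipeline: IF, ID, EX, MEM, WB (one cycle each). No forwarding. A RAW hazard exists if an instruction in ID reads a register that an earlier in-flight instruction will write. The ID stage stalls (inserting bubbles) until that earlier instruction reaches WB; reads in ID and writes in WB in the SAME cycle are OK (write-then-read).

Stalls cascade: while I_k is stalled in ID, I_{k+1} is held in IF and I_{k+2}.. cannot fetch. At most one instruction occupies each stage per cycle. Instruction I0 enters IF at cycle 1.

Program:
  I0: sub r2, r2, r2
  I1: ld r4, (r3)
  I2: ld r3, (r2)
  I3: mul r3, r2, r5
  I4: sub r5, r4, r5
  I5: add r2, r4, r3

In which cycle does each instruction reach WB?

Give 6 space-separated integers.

I0 sub r2 <- r2,r2: IF@1 ID@2 stall=0 (-) EX@3 MEM@4 WB@5
I1 ld r4 <- r3: IF@2 ID@3 stall=0 (-) EX@4 MEM@5 WB@6
I2 ld r3 <- r2: IF@3 ID@4 stall=1 (RAW on I0.r2 (WB@5)) EX@6 MEM@7 WB@8
I3 mul r3 <- r2,r5: IF@4 ID@6 stall=0 (-) EX@7 MEM@8 WB@9
I4 sub r5 <- r4,r5: IF@6 ID@7 stall=0 (-) EX@8 MEM@9 WB@10
I5 add r2 <- r4,r3: IF@7 ID@8 stall=1 (RAW on I3.r3 (WB@9)) EX@10 MEM@11 WB@12

Answer: 5 6 8 9 10 12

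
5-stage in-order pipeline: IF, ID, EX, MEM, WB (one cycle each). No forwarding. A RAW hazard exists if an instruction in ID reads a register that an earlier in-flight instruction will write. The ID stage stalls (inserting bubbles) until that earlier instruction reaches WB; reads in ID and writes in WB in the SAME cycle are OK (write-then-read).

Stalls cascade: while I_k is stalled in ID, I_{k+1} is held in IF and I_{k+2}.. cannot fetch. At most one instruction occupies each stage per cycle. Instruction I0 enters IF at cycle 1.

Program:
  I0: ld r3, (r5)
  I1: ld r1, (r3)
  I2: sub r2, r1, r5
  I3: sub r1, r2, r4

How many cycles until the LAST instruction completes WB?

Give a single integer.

Answer: 14

Derivation:
I0 ld r3 <- r5: IF@1 ID@2 stall=0 (-) EX@3 MEM@4 WB@5
I1 ld r1 <- r3: IF@2 ID@3 stall=2 (RAW on I0.r3 (WB@5)) EX@6 MEM@7 WB@8
I2 sub r2 <- r1,r5: IF@3 ID@6 stall=2 (RAW on I1.r1 (WB@8)) EX@9 MEM@10 WB@11
I3 sub r1 <- r2,r4: IF@6 ID@9 stall=2 (RAW on I2.r2 (WB@11)) EX@12 MEM@13 WB@14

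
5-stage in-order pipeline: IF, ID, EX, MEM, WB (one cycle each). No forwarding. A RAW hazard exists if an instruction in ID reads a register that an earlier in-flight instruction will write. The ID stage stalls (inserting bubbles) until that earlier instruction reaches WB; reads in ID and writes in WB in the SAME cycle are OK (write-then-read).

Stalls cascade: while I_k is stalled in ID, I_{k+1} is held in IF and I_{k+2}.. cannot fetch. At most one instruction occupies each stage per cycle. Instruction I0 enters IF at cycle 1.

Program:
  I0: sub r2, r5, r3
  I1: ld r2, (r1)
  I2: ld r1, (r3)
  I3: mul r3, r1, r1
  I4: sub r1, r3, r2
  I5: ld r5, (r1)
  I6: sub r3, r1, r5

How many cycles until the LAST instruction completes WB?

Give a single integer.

Answer: 19

Derivation:
I0 sub r2 <- r5,r3: IF@1 ID@2 stall=0 (-) EX@3 MEM@4 WB@5
I1 ld r2 <- r1: IF@2 ID@3 stall=0 (-) EX@4 MEM@5 WB@6
I2 ld r1 <- r3: IF@3 ID@4 stall=0 (-) EX@5 MEM@6 WB@7
I3 mul r3 <- r1,r1: IF@4 ID@5 stall=2 (RAW on I2.r1 (WB@7)) EX@8 MEM@9 WB@10
I4 sub r1 <- r3,r2: IF@5 ID@8 stall=2 (RAW on I3.r3 (WB@10)) EX@11 MEM@12 WB@13
I5 ld r5 <- r1: IF@8 ID@11 stall=2 (RAW on I4.r1 (WB@13)) EX@14 MEM@15 WB@16
I6 sub r3 <- r1,r5: IF@11 ID@14 stall=2 (RAW on I5.r5 (WB@16)) EX@17 MEM@18 WB@19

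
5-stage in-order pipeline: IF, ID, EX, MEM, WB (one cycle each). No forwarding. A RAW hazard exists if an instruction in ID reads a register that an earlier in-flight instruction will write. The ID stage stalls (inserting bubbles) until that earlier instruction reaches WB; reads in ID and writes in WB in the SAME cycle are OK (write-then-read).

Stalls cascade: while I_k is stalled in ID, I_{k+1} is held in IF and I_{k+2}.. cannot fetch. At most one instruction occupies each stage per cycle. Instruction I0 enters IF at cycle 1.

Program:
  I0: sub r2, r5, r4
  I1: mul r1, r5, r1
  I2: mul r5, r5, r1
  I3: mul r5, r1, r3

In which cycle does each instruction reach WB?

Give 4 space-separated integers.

Answer: 5 6 9 10

Derivation:
I0 sub r2 <- r5,r4: IF@1 ID@2 stall=0 (-) EX@3 MEM@4 WB@5
I1 mul r1 <- r5,r1: IF@2 ID@3 stall=0 (-) EX@4 MEM@5 WB@6
I2 mul r5 <- r5,r1: IF@3 ID@4 stall=2 (RAW on I1.r1 (WB@6)) EX@7 MEM@8 WB@9
I3 mul r5 <- r1,r3: IF@4 ID@7 stall=0 (-) EX@8 MEM@9 WB@10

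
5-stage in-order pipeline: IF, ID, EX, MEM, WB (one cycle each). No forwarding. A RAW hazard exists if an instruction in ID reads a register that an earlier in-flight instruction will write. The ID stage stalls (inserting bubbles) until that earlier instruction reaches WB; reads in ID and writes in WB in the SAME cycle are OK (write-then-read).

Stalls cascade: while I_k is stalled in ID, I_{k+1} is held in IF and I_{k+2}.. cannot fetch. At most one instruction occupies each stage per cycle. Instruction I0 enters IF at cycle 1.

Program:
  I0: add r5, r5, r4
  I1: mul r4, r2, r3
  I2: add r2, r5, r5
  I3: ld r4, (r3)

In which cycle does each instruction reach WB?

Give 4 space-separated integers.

I0 add r5 <- r5,r4: IF@1 ID@2 stall=0 (-) EX@3 MEM@4 WB@5
I1 mul r4 <- r2,r3: IF@2 ID@3 stall=0 (-) EX@4 MEM@5 WB@6
I2 add r2 <- r5,r5: IF@3 ID@4 stall=1 (RAW on I0.r5 (WB@5)) EX@6 MEM@7 WB@8
I3 ld r4 <- r3: IF@4 ID@6 stall=0 (-) EX@7 MEM@8 WB@9

Answer: 5 6 8 9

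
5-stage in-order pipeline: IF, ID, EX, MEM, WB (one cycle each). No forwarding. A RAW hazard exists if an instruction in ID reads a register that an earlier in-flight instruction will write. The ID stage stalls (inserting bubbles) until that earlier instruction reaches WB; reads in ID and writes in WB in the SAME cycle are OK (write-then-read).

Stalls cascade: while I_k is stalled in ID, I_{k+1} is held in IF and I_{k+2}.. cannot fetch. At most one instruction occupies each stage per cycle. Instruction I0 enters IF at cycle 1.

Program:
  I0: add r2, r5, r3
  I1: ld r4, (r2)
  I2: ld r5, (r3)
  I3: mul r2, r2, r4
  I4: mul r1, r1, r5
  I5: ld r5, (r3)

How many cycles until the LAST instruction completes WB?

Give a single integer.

Answer: 13

Derivation:
I0 add r2 <- r5,r3: IF@1 ID@2 stall=0 (-) EX@3 MEM@4 WB@5
I1 ld r4 <- r2: IF@2 ID@3 stall=2 (RAW on I0.r2 (WB@5)) EX@6 MEM@7 WB@8
I2 ld r5 <- r3: IF@3 ID@6 stall=0 (-) EX@7 MEM@8 WB@9
I3 mul r2 <- r2,r4: IF@6 ID@7 stall=1 (RAW on I1.r4 (WB@8)) EX@9 MEM@10 WB@11
I4 mul r1 <- r1,r5: IF@7 ID@9 stall=0 (-) EX@10 MEM@11 WB@12
I5 ld r5 <- r3: IF@9 ID@10 stall=0 (-) EX@11 MEM@12 WB@13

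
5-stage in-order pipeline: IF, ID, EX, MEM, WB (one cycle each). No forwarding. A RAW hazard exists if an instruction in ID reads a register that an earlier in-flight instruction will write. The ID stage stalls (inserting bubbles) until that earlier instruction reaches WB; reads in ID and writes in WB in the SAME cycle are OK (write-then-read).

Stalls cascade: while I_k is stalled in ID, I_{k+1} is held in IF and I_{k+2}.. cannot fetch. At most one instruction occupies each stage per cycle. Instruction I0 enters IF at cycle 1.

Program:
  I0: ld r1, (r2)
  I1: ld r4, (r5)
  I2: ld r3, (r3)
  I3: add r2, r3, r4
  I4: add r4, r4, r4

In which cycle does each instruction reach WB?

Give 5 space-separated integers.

I0 ld r1 <- r2: IF@1 ID@2 stall=0 (-) EX@3 MEM@4 WB@5
I1 ld r4 <- r5: IF@2 ID@3 stall=0 (-) EX@4 MEM@5 WB@6
I2 ld r3 <- r3: IF@3 ID@4 stall=0 (-) EX@5 MEM@6 WB@7
I3 add r2 <- r3,r4: IF@4 ID@5 stall=2 (RAW on I2.r3 (WB@7)) EX@8 MEM@9 WB@10
I4 add r4 <- r4,r4: IF@5 ID@8 stall=0 (-) EX@9 MEM@10 WB@11

Answer: 5 6 7 10 11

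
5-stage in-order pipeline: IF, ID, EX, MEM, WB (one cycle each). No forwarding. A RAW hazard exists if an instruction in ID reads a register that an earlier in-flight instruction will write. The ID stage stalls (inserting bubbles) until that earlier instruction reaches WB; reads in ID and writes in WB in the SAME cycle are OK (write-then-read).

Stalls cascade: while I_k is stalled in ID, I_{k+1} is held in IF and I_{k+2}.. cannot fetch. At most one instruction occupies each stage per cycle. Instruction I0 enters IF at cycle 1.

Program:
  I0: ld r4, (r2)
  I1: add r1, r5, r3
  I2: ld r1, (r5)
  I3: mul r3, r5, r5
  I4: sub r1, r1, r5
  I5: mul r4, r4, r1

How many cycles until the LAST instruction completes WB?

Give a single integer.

I0 ld r4 <- r2: IF@1 ID@2 stall=0 (-) EX@3 MEM@4 WB@5
I1 add r1 <- r5,r3: IF@2 ID@3 stall=0 (-) EX@4 MEM@5 WB@6
I2 ld r1 <- r5: IF@3 ID@4 stall=0 (-) EX@5 MEM@6 WB@7
I3 mul r3 <- r5,r5: IF@4 ID@5 stall=0 (-) EX@6 MEM@7 WB@8
I4 sub r1 <- r1,r5: IF@5 ID@6 stall=1 (RAW on I2.r1 (WB@7)) EX@8 MEM@9 WB@10
I5 mul r4 <- r4,r1: IF@6 ID@8 stall=2 (RAW on I4.r1 (WB@10)) EX@11 MEM@12 WB@13

Answer: 13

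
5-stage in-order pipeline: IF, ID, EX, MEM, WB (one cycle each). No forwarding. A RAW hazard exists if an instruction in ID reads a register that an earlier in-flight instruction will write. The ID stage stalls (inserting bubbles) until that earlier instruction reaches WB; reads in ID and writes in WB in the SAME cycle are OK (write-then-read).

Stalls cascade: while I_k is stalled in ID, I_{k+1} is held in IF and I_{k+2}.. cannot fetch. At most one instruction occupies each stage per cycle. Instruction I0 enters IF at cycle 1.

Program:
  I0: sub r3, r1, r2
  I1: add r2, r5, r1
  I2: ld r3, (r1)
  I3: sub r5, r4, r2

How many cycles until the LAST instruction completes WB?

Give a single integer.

I0 sub r3 <- r1,r2: IF@1 ID@2 stall=0 (-) EX@3 MEM@4 WB@5
I1 add r2 <- r5,r1: IF@2 ID@3 stall=0 (-) EX@4 MEM@5 WB@6
I2 ld r3 <- r1: IF@3 ID@4 stall=0 (-) EX@5 MEM@6 WB@7
I3 sub r5 <- r4,r2: IF@4 ID@5 stall=1 (RAW on I1.r2 (WB@6)) EX@7 MEM@8 WB@9

Answer: 9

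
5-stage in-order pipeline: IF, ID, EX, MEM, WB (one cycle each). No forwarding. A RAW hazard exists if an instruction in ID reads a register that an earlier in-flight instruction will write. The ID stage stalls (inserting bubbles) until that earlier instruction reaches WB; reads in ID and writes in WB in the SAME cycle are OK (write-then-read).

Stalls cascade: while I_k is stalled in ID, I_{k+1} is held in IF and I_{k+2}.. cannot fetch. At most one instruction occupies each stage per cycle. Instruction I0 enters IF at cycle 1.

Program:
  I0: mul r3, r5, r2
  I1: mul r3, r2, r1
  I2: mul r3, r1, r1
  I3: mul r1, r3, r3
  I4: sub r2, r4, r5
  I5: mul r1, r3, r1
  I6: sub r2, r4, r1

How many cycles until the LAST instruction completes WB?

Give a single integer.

Answer: 16

Derivation:
I0 mul r3 <- r5,r2: IF@1 ID@2 stall=0 (-) EX@3 MEM@4 WB@5
I1 mul r3 <- r2,r1: IF@2 ID@3 stall=0 (-) EX@4 MEM@5 WB@6
I2 mul r3 <- r1,r1: IF@3 ID@4 stall=0 (-) EX@5 MEM@6 WB@7
I3 mul r1 <- r3,r3: IF@4 ID@5 stall=2 (RAW on I2.r3 (WB@7)) EX@8 MEM@9 WB@10
I4 sub r2 <- r4,r5: IF@5 ID@8 stall=0 (-) EX@9 MEM@10 WB@11
I5 mul r1 <- r3,r1: IF@8 ID@9 stall=1 (RAW on I3.r1 (WB@10)) EX@11 MEM@12 WB@13
I6 sub r2 <- r4,r1: IF@9 ID@11 stall=2 (RAW on I5.r1 (WB@13)) EX@14 MEM@15 WB@16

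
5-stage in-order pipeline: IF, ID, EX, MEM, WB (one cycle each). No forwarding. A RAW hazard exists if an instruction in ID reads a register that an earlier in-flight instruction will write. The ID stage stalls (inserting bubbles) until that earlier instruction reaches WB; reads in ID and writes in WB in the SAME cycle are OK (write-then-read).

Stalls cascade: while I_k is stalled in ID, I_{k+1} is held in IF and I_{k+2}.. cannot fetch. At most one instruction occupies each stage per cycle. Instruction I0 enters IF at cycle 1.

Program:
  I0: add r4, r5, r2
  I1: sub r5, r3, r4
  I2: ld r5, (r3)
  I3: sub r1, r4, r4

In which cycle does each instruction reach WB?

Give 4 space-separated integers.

Answer: 5 8 9 10

Derivation:
I0 add r4 <- r5,r2: IF@1 ID@2 stall=0 (-) EX@3 MEM@4 WB@5
I1 sub r5 <- r3,r4: IF@2 ID@3 stall=2 (RAW on I0.r4 (WB@5)) EX@6 MEM@7 WB@8
I2 ld r5 <- r3: IF@3 ID@6 stall=0 (-) EX@7 MEM@8 WB@9
I3 sub r1 <- r4,r4: IF@6 ID@7 stall=0 (-) EX@8 MEM@9 WB@10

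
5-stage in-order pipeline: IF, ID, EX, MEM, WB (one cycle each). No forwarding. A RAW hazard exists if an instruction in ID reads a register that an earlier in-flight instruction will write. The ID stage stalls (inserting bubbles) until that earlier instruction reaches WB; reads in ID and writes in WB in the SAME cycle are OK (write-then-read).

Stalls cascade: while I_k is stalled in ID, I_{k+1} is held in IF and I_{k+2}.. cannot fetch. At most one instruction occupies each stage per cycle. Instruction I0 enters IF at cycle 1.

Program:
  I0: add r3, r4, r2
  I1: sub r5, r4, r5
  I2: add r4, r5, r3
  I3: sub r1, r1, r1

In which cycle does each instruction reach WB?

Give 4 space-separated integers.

Answer: 5 6 9 10

Derivation:
I0 add r3 <- r4,r2: IF@1 ID@2 stall=0 (-) EX@3 MEM@4 WB@5
I1 sub r5 <- r4,r5: IF@2 ID@3 stall=0 (-) EX@4 MEM@5 WB@6
I2 add r4 <- r5,r3: IF@3 ID@4 stall=2 (RAW on I1.r5 (WB@6)) EX@7 MEM@8 WB@9
I3 sub r1 <- r1,r1: IF@4 ID@7 stall=0 (-) EX@8 MEM@9 WB@10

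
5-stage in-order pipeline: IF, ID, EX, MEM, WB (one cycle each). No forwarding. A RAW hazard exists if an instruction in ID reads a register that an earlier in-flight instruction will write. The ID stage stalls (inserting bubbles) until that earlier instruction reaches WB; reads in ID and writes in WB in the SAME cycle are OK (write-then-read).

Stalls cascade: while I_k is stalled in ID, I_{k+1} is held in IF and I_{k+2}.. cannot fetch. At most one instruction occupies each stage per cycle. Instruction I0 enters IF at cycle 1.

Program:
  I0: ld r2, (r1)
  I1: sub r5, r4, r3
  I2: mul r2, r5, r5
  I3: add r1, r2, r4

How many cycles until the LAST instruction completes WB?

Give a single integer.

I0 ld r2 <- r1: IF@1 ID@2 stall=0 (-) EX@3 MEM@4 WB@5
I1 sub r5 <- r4,r3: IF@2 ID@3 stall=0 (-) EX@4 MEM@5 WB@6
I2 mul r2 <- r5,r5: IF@3 ID@4 stall=2 (RAW on I1.r5 (WB@6)) EX@7 MEM@8 WB@9
I3 add r1 <- r2,r4: IF@4 ID@7 stall=2 (RAW on I2.r2 (WB@9)) EX@10 MEM@11 WB@12

Answer: 12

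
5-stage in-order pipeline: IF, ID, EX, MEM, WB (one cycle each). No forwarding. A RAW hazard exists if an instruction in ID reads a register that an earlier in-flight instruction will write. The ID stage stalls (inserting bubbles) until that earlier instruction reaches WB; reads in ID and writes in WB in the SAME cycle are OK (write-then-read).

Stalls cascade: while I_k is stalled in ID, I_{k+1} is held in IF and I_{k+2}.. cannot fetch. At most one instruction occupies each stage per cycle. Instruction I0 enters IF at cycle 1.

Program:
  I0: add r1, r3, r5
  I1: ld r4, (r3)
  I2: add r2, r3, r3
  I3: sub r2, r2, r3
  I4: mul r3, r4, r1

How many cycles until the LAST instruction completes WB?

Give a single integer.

I0 add r1 <- r3,r5: IF@1 ID@2 stall=0 (-) EX@3 MEM@4 WB@5
I1 ld r4 <- r3: IF@2 ID@3 stall=0 (-) EX@4 MEM@5 WB@6
I2 add r2 <- r3,r3: IF@3 ID@4 stall=0 (-) EX@5 MEM@6 WB@7
I3 sub r2 <- r2,r3: IF@4 ID@5 stall=2 (RAW on I2.r2 (WB@7)) EX@8 MEM@9 WB@10
I4 mul r3 <- r4,r1: IF@5 ID@8 stall=0 (-) EX@9 MEM@10 WB@11

Answer: 11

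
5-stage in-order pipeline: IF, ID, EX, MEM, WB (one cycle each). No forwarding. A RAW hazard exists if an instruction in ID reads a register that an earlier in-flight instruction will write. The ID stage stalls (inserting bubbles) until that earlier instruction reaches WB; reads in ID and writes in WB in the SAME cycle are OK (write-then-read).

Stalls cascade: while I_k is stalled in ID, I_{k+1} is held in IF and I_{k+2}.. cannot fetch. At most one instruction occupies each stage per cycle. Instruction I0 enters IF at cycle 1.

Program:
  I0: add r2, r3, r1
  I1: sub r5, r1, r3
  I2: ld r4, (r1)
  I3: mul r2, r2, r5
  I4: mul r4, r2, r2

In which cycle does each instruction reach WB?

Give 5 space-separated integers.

I0 add r2 <- r3,r1: IF@1 ID@2 stall=0 (-) EX@3 MEM@4 WB@5
I1 sub r5 <- r1,r3: IF@2 ID@3 stall=0 (-) EX@4 MEM@5 WB@6
I2 ld r4 <- r1: IF@3 ID@4 stall=0 (-) EX@5 MEM@6 WB@7
I3 mul r2 <- r2,r5: IF@4 ID@5 stall=1 (RAW on I1.r5 (WB@6)) EX@7 MEM@8 WB@9
I4 mul r4 <- r2,r2: IF@5 ID@7 stall=2 (RAW on I3.r2 (WB@9)) EX@10 MEM@11 WB@12

Answer: 5 6 7 9 12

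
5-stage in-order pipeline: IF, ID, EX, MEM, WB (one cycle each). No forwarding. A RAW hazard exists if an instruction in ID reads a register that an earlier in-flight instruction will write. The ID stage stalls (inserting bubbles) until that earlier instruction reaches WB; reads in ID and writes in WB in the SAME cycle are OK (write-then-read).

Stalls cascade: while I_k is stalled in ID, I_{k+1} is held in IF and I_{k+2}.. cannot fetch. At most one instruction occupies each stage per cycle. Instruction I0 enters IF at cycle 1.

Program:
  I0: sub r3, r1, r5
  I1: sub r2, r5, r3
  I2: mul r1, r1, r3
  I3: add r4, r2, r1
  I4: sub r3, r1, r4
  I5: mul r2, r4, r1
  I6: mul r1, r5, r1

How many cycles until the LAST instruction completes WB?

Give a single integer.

Answer: 17

Derivation:
I0 sub r3 <- r1,r5: IF@1 ID@2 stall=0 (-) EX@3 MEM@4 WB@5
I1 sub r2 <- r5,r3: IF@2 ID@3 stall=2 (RAW on I0.r3 (WB@5)) EX@6 MEM@7 WB@8
I2 mul r1 <- r1,r3: IF@3 ID@6 stall=0 (-) EX@7 MEM@8 WB@9
I3 add r4 <- r2,r1: IF@6 ID@7 stall=2 (RAW on I2.r1 (WB@9)) EX@10 MEM@11 WB@12
I4 sub r3 <- r1,r4: IF@7 ID@10 stall=2 (RAW on I3.r4 (WB@12)) EX@13 MEM@14 WB@15
I5 mul r2 <- r4,r1: IF@10 ID@13 stall=0 (-) EX@14 MEM@15 WB@16
I6 mul r1 <- r5,r1: IF@13 ID@14 stall=0 (-) EX@15 MEM@16 WB@17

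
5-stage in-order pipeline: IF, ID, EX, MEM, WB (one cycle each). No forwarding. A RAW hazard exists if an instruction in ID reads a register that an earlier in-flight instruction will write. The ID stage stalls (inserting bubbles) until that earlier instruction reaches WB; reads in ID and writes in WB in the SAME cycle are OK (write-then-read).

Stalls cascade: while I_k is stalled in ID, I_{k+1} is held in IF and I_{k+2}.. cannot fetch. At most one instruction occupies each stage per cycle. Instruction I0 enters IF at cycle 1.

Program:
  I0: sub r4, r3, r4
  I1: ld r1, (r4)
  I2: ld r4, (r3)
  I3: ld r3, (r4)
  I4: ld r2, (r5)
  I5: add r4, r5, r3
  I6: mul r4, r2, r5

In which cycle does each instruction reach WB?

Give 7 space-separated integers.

Answer: 5 8 9 12 13 15 16

Derivation:
I0 sub r4 <- r3,r4: IF@1 ID@2 stall=0 (-) EX@3 MEM@4 WB@5
I1 ld r1 <- r4: IF@2 ID@3 stall=2 (RAW on I0.r4 (WB@5)) EX@6 MEM@7 WB@8
I2 ld r4 <- r3: IF@3 ID@6 stall=0 (-) EX@7 MEM@8 WB@9
I3 ld r3 <- r4: IF@6 ID@7 stall=2 (RAW on I2.r4 (WB@9)) EX@10 MEM@11 WB@12
I4 ld r2 <- r5: IF@7 ID@10 stall=0 (-) EX@11 MEM@12 WB@13
I5 add r4 <- r5,r3: IF@10 ID@11 stall=1 (RAW on I3.r3 (WB@12)) EX@13 MEM@14 WB@15
I6 mul r4 <- r2,r5: IF@11 ID@13 stall=0 (-) EX@14 MEM@15 WB@16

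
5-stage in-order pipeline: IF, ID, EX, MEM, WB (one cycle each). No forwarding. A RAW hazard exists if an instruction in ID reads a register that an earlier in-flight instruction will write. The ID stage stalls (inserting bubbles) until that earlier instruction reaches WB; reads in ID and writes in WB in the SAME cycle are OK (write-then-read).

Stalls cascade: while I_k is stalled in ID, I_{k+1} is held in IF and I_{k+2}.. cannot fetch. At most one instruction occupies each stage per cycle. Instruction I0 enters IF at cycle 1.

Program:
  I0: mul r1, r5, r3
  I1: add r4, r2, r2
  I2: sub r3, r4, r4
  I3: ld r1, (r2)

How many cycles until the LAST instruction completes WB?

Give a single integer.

I0 mul r1 <- r5,r3: IF@1 ID@2 stall=0 (-) EX@3 MEM@4 WB@5
I1 add r4 <- r2,r2: IF@2 ID@3 stall=0 (-) EX@4 MEM@5 WB@6
I2 sub r3 <- r4,r4: IF@3 ID@4 stall=2 (RAW on I1.r4 (WB@6)) EX@7 MEM@8 WB@9
I3 ld r1 <- r2: IF@4 ID@7 stall=0 (-) EX@8 MEM@9 WB@10

Answer: 10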